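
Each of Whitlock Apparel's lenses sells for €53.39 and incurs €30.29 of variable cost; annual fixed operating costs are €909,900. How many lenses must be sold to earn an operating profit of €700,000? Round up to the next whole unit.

Unit CM = price − variable cost = €53.39 − €30.29 = €23.10.
Required volume = (fixed costs + target profit) ÷ CM = (€909,900 + €700,000) ÷ €23.10 = 69,692.64, so 69,693 lenses.

69,693 lenses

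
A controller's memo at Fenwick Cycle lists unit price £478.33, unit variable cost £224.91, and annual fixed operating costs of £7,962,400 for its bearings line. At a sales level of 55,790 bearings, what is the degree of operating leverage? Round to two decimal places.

Contribution at this volume is 55,790 × £253.42 = £14,138,301.80.
Subtracting fixed costs: EBIT = £14,138,301.80 − £7,962,400 = £6,175,901.80.
So DOL = total CM / EBIT = £14,138,301.80 / £6,175,901.80 = 2.2893.

2.29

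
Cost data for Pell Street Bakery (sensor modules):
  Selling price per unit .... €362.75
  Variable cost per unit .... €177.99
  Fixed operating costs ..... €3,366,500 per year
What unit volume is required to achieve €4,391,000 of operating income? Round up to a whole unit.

41,987 sensor modules

Contribution margin per unit = €362.75 − €177.99 = €184.76.
Need Q such that Q × €184.76 − €3,366,500 = €4,391,000, i.e. Q = €7,757,500 / €184.76 = 41,986.90 → 41,987.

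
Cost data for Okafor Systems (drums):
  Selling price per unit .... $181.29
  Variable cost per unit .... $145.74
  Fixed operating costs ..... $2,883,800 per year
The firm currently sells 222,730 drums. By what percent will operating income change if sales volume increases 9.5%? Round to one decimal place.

+14.9%

Contribution at this volume is 222,730 × $35.55 = $7,918,051.50.
EBIT = $7,918,051.50 − $2,883,800 = $5,034,251.50.
DOL = contribution ÷ EBIT = $7,918,051.50 ÷ $5,034,251.50 = 1.5728.
Operating income changes by 1.5728 × +9.5% = +14.9%.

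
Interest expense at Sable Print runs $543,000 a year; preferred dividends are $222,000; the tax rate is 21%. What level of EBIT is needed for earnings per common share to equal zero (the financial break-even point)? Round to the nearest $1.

$824,013

Grossing the preferred dividend up to pre-tax terms: $222,000 / (1 − 0.21) = $281,012.66.
Financial break-even EBIT = interest + D_p ÷ (1 − t) = $543,000 + $281,012.66 = $824,012.66.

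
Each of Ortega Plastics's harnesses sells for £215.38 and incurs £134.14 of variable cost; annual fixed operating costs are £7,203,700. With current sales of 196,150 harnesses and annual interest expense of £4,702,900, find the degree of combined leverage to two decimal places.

Contribution at this volume is 196,150 × £81.24 = £15,935,226.00.
Operating income = contribution − fixed costs = £15,935,226.00 − £7,203,700 = £8,731,526.00. Interest = £4,702,900.00.
DOL = £15,935,226.00 ÷ £8,731,526.00 = 1.8250; DFL = £8,731,526.00 ÷ £4,028,626.00 = 2.1674.
DCL = DOL × DFL = 1.8250 × 2.1674 = 3.9555.

3.96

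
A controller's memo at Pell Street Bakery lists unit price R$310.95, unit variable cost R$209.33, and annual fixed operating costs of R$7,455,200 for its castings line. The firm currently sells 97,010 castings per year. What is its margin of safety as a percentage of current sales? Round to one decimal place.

24.4%

Each unit contributes R$310.95 − R$209.33 = R$101.62. Break-even units = R$7,455,200 ÷ R$101.62 = 73,363.51; break-even revenue = 73,363.51 × R$310.95 = R$22,812,383.78.
Current sales = 97,010 × R$310.95 = R$30,165,259.50.
Margin of safety = (R$30,165,259.50 − R$22,812,383.78) ÷ R$30,165,259.50 = 24.4%.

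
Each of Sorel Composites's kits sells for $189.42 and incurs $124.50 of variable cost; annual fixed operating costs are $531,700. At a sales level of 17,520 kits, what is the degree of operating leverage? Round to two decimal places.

Total contribution margin = 17,520 × $64.92 = $1,137,398.40.
Subtracting fixed costs: EBIT = $1,137,398.40 − $531,700 = $605,698.40.
Degree of operating leverage = $1,137,398.40 / $605,698.40 = 1.8778.

1.88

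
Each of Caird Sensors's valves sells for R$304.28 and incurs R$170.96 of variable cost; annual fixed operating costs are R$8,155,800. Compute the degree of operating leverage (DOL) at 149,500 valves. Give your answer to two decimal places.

1.69

Contribution at this volume is 149,500 × R$133.32 = R$19,931,340.00.
Operating income = contribution − fixed costs = R$19,931,340.00 − R$8,155,800 = R$11,775,540.00.
So DOL = total CM / EBIT = R$19,931,340.00 / R$11,775,540.00 = 1.6926.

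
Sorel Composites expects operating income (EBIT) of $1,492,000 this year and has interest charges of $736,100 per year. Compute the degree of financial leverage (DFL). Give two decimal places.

Interest = $736,100.00.
DFL = EBIT ÷ (EBIT − I) = $1,492,000 ÷ ($1,492,000 − $736,100.00) = $1,492,000 ÷ $755,900.00 = 1.9738.

1.97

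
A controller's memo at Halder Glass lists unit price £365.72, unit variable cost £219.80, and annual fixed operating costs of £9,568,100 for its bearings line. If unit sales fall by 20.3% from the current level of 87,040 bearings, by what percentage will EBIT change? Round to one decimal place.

Total contribution margin = 87,040 × £145.92 = £12,700,876.80.
Subtracting fixed costs: EBIT = £12,700,876.80 − £9,568,100 = £3,132,776.80.
DOL = contribution ÷ EBIT = £12,700,876.80 ÷ £3,132,776.80 = 4.0542.
%ΔEBIT = DOL × %ΔSales = 4.0542 × -20.3% = -82.3%.

-82.3%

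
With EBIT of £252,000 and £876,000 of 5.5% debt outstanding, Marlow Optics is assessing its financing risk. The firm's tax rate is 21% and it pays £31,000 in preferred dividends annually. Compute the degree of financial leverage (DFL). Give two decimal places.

Annual interest charges come to £48,180.00.
Preferred dividends grossed up pre-tax: £31,000 / (1 − 0.21) = £39,240.51.
DFL = EBIT ÷ [EBIT − I − D_p/(1−t)] = £252,000 ÷ [£252,000 − £48,180.00 − £39,240.51] = £252,000 ÷ £164,579.49 = 1.5312.

1.53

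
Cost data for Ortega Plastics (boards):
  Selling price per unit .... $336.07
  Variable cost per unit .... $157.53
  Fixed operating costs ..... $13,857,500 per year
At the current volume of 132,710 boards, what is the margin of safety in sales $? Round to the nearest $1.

Contribution margin per unit = $336.07 − $157.53 = $178.54. Break-even units = $13,857,500 ÷ $178.54 = 77,615.66; break-even revenue = 77,615.66 × $336.07 = $26,084,294.98.
Actual sales revenue = 132,710 × $336.07 = $44,599,849.70.
Margin of safety = $44,599,849.70 − $26,084,294.98 = $18,515,555.

$18,515,555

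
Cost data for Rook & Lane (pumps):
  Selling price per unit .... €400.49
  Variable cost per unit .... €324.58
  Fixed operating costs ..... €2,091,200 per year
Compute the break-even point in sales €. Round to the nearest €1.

CM per unit = €400.49 − €324.58 = €75.91; CM ratio = €75.91 / €400.49 = 0.1895.
Break-even revenue = fixed costs × price ÷ CM = €2,091,200 × €400.49 ÷ €75.91 = €11,032,864.

€11,032,864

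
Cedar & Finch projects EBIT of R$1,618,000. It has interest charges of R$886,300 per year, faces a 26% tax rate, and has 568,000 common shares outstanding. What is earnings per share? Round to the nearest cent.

Interest = R$886,300.00, so EBT = R$1,618,000 − R$886,300.00 = R$731,700.00.
After tax at 26%: net income = R$731,700.00 × 0.74 = R$541,458.00.
EPS = R$541,458.00 ÷ 568,000 = R$0.95.

R$0.95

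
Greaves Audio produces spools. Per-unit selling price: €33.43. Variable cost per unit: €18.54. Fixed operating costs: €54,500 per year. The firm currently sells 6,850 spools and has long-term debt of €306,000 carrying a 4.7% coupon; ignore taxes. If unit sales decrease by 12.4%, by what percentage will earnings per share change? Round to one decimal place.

At 6,850 units, contribution = 6,850 × €14.89 = €101,996.50.
Operating income = contribution − fixed costs = €101,996.50 − €54,500 = €47,496.50.
Interest = €14,382.00, so EBIT − I = €33,114.50.
Degree of combined leverage = contribution ÷ (EBIT − I) = €101,996.50 ÷ €33,114.50 = 3.0801.
%ΔEPS = DCL × %ΔSales = 3.0801 × -12.4% = -38.2%.

-38.2%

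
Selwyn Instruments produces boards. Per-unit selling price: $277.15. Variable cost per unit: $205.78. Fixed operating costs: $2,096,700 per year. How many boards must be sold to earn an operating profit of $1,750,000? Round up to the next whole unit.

53,898 boards

Unit CM = price − variable cost = $277.15 − $205.78 = $71.37.
Units = (FC + target) / CM = ($2,096,700 + $1,750,000) / $71.37 = 53,898.00, so 53,898 boards.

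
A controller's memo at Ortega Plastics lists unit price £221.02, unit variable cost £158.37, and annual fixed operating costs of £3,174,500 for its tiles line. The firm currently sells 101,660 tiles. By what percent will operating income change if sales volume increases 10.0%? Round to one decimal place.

+19.9%

Contribution at this volume is 101,660 × £62.65 = £6,368,999.00.
EBIT = £6,368,999.00 − £3,174,500 = £3,194,499.00.
Degree of operating leverage = £6,368,999.00 / £3,194,499.00 = 1.9937.
%ΔEBIT = DOL × %ΔSales = 1.9937 × +10.0% = +19.9%.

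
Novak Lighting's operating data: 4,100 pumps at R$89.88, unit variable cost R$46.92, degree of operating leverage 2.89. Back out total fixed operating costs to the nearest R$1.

R$115,189

At 4,100 units, contribution = 4,100 × R$42.96 = R$176,136.00.
Since DOL = CM ÷ EBIT, EBIT = R$176,136.00 ÷ 2.89 = R$60,946.71.
And FC = contribution − EBIT = R$176,136.00 − R$60,946.71 = R$115,189.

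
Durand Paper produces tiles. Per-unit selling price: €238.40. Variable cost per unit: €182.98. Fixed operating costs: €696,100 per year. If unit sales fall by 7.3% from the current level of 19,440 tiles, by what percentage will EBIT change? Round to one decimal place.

-20.6%

Total contribution margin = 19,440 × €55.42 = €1,077,364.80.
Subtracting fixed costs: EBIT = €1,077,364.80 − €696,100 = €381,264.80.
Degree of operating leverage = €1,077,364.80 / €381,264.80 = 2.8258.
So EBIT moves 2.8258 × (-7.3%) = -20.6%.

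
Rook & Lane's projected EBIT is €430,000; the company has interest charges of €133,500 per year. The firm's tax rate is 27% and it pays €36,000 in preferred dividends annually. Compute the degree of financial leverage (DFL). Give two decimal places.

Interest = €133,500.00.
Preferred dividends grossed up pre-tax: €36,000 / (1 − 0.27) = €49,315.07.
DFL = EBIT ÷ [EBIT − I − D_p/(1−t)] = €430,000 ÷ [€430,000 − €133,500.00 − €49,315.07] = €430,000 ÷ €247,184.93 = 1.7396.

1.74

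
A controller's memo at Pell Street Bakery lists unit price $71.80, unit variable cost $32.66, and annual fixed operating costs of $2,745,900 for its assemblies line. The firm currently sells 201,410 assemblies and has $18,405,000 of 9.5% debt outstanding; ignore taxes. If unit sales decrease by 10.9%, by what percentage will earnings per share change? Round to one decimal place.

Contribution at this volume is 201,410 × $39.14 = $7,883,187.40.
EBIT = $7,883,187.40 − $2,745,900 = $5,137,287.40.
Interest = $1,748,475.00, so EBIT − I = $3,388,812.40.
DCL = total CM / (EBIT − I) = $7,883,187.40 / $3,388,812.40 = 2.3262.
%ΔEPS = DCL × %ΔSales = 2.3262 × -10.9% = -25.4%.

-25.4%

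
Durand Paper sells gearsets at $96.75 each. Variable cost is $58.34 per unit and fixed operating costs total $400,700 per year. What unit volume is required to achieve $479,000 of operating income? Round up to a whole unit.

22,903 gearsets

Contribution margin per unit = $96.75 − $58.34 = $38.41.
Units = (FC + target) / CM = ($400,700 + $479,000) / $38.41 = 22,902.89, so 22,903 gearsets.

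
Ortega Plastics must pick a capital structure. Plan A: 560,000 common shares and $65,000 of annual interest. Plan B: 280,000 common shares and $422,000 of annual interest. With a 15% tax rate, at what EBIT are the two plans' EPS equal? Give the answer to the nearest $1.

Set EPS_A = EPS_B: (EBIT − $65,000)(1 − 0.15) ÷ 560,000 = (EBIT − $422,000)(1 − 0.15) ÷ 280,000.
The (1 − t) factor cancels: (EBIT − 65,000) × 280,000 = (EBIT − 422,000) × 560,000.
EBIT × (560,000 − 280,000) = 422,000 × 560,000 − 65,000 × 280,000 = 218,120,000,000, so EBIT = 218,120,000,000 ÷ 280,000 = 779,000.00.

$779,000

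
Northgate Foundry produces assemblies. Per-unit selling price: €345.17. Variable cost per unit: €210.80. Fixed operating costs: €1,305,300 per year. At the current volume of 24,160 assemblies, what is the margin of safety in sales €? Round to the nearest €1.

Unit CM = price − variable cost = €345.17 − €210.80 = €134.37. Break-even units = €1,305,300 ÷ €134.37 = 9,714.22; break-even revenue = 9,714.22 × €345.17 = €3,353,057.98.
Current sales = 24,160 × €345.17 = €8,339,307.20.
Margin of safety = €8,339,307.20 − €3,353,057.98 = €4,986,249.

€4,986,249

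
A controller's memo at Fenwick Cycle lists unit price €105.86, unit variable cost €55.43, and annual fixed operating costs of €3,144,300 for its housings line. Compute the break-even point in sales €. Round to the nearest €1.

€6,600,349

CM per unit = €105.86 − €55.43 = €50.43; CM ratio = €50.43 / €105.86 = 0.4764.
Break-even sales = FC ÷ CM ratio = €3,144,300 × €105.86 / €50.43 = €6,600,349.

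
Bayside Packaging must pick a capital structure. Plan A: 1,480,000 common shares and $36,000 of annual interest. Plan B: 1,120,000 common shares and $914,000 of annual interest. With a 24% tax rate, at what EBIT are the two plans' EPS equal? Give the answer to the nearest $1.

$3,645,556

At indifference, (EBIT − 36,000)(1 − t)/1,480,000 = (EBIT − 914,000)(1 − t)/1,120,000.
The (1 − t) factor cancels: (EBIT − 36,000) × 1,120,000 = (EBIT − 914,000) × 1,480,000.
Solving, EBIT = (914,000·1,480,000 − 36,000·1,120,000) / (1,480,000 − 1,120,000) = 1,312,400,000,000 / 360,000 = 3,645,555.56.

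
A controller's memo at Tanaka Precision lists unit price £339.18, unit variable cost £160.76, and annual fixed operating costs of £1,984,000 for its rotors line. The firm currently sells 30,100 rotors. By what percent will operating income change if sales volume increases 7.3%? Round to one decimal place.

Total contribution margin = 30,100 × £178.42 = £5,370,442.00.
Operating income = contribution − fixed costs = £5,370,442.00 − £1,984,000 = £3,386,442.00.
So DOL = total CM / EBIT = £5,370,442.00 / £3,386,442.00 = 1.5859.
Operating income changes by 1.5859 × +7.3% = +11.6%.

+11.6%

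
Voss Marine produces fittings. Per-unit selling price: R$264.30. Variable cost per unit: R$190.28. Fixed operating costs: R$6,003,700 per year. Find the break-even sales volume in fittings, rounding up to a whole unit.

Unit CM = price − variable cost = R$264.30 − R$190.28 = R$74.02.
Units to break even: R$6,003,700 ÷ R$74.02 = 81,109.16, rounded up to 81,110.

81,110 fittings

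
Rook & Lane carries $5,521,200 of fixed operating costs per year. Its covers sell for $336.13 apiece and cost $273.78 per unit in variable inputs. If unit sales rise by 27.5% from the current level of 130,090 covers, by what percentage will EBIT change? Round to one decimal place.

At 130,090 units, contribution = 130,090 × $62.35 = $8,111,111.50.
Subtracting fixed costs: EBIT = $8,111,111.50 − $5,521,200 = $2,589,911.50.
DOL = contribution ÷ EBIT = $8,111,111.50 ÷ $2,589,911.50 = 3.1318.
So EBIT moves 3.1318 × (+27.5%) = +86.1%.

+86.1%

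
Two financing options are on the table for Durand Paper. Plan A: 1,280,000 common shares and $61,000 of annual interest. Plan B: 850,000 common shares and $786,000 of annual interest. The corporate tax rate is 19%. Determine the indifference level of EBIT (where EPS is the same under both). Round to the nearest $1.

$2,219,140

At indifference, (EBIT − 61,000)(1 − t)/1,280,000 = (EBIT − 786,000)(1 − t)/850,000.
Cancelling (1 − t) and cross-multiplying: 850,000·(EBIT − 61,000) = 1,280,000·(EBIT − 786,000).
EBIT × (1,280,000 − 850,000) = 786,000 × 1,280,000 − 61,000 × 850,000 = 954,230,000,000, so EBIT = 954,230,000,000 ÷ 430,000 = 2,219,139.53.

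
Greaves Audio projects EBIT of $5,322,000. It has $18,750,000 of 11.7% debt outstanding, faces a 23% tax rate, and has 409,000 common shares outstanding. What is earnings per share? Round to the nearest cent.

$5.89

Interest = $2,193,750.00, so EBT = $5,322,000 − $2,193,750.00 = $3,128,250.00.
After tax at 23%: net income = $3,128,250.00 × 0.77 = $2,408,752.50.
Per share: $2,408,752.50 / 409,000 shares = $5.89.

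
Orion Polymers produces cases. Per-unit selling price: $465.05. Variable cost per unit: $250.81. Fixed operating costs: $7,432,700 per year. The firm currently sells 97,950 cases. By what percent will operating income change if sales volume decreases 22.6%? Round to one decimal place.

Total contribution margin = 97,950 × $214.24 = $20,984,808.00.
Subtracting fixed costs: EBIT = $20,984,808.00 − $7,432,700 = $13,552,108.00.
Degree of operating leverage = $20,984,808.00 / $13,552,108.00 = 1.5485.
%ΔEBIT = DOL × %ΔSales = 1.5485 × -22.6% = -35.0%.

-35.0%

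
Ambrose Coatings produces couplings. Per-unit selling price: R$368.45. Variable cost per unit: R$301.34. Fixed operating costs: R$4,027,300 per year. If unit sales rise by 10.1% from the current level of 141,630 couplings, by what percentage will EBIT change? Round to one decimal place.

+17.5%

Total contribution margin = 141,630 × R$67.11 = R$9,504,789.30.
Operating income = contribution − fixed costs = R$9,504,789.30 − R$4,027,300 = R$5,477,489.30.
So DOL = total CM / EBIT = R$9,504,789.30 / R$5,477,489.30 = 1.7352.
Operating income changes by 1.7352 × +10.1% = +17.5%.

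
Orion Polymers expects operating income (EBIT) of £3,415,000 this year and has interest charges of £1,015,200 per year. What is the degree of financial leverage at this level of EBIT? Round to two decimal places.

Interest = £1,015,200.00.
DFL = EBIT ÷ (EBIT − I) = £3,415,000 ÷ (£3,415,000 − £1,015,200.00) = £3,415,000 ÷ £2,399,800.00 = 1.4230.

1.42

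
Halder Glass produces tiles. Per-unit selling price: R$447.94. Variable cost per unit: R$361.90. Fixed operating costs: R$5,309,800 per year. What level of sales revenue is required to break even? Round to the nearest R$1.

Contribution margin per unit = R$447.94 − R$361.90 = R$86.04, a CM ratio of R$86.04 ÷ R$447.94 = 0.1921.
Break-even sales = FC ÷ CM ratio = R$5,309,800 × R$447.94 / R$86.04 = R$27,643,791.

R$27,643,791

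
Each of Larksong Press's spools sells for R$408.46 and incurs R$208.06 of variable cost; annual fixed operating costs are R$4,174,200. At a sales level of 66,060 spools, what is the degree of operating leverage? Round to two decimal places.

1.46

Total contribution margin = 66,060 × R$200.40 = R$13,238,424.00.
EBIT = R$13,238,424.00 − R$4,174,200 = R$9,064,224.00.
Degree of operating leverage = R$13,238,424.00 / R$9,064,224.00 = 1.4605.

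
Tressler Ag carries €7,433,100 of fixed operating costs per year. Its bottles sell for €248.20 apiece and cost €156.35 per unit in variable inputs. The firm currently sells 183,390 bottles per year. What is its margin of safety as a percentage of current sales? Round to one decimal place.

Contribution margin per unit = €248.20 − €156.35 = €91.85. Break-even units = €7,433,100 ÷ €91.85 = 80,926.51; break-even revenue = 80,926.51 × €248.20 = €20,085,959.93.
Current sales = 183,390 × €248.20 = €45,517,398.00.
Margin of safety = (€45,517,398.00 − €20,085,959.93) ÷ €45,517,398.00 = 55.9%.

55.9%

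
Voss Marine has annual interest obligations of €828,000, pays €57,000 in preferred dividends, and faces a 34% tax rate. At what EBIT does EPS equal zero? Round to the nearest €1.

Preferred dividends are paid after tax, so their pre-tax equivalent is €57,000 ÷ (1 − 0.34) = €86,363.64.
EPS = 0 when EBIT covers interest plus the pre-tax preferred burden: €828,000 + €86,363.64 = €914,363.64.

€914,364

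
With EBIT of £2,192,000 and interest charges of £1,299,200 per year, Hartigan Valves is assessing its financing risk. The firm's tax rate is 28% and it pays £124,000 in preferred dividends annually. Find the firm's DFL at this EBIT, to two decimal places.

3.04

Annual interest charges come to £1,299,200.00.
Pre-tax preferred-dividend burden = £124,000 ÷ (1 − 0.28) = £172,222.22.
DFL = EBIT ÷ [EBIT − I − D_p/(1−t)] = £2,192,000 ÷ [£2,192,000 − £1,299,200.00 − £172,222.22] = £2,192,000 ÷ £720,577.78 = 3.0420.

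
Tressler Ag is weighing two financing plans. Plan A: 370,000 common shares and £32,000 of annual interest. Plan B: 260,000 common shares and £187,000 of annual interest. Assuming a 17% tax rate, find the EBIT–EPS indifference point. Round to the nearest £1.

£553,364

Set EPS_A = EPS_B: (EBIT − £32,000)(1 − 0.17) ÷ 370,000 = (EBIT − £187,000)(1 − 0.17) ÷ 260,000.
Cancelling (1 − t) and cross-multiplying: 260,000·(EBIT − 32,000) = 370,000·(EBIT − 187,000).
EBIT × (370,000 − 260,000) = 187,000 × 370,000 − 32,000 × 260,000 = 60,870,000,000, so EBIT = 60,870,000,000 ÷ 110,000 = 553,363.64.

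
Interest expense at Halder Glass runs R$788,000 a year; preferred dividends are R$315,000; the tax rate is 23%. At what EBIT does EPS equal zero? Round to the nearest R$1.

Grossing the preferred dividend up to pre-tax terms: R$315,000 / (1 − 0.23) = R$409,090.91.
EPS = 0 when EBIT covers interest plus the pre-tax preferred burden: R$788,000 + R$409,090.91 = R$1,197,090.91.

R$1,197,091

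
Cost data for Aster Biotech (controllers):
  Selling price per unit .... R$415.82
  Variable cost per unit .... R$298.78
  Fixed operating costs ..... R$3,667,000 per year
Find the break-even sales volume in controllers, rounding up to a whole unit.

31,332 controllers

Contribution margin per unit = R$415.82 − R$298.78 = R$117.04.
Units to break even: R$3,667,000 ÷ R$117.04 = 31,331.17, rounded up to 31,332.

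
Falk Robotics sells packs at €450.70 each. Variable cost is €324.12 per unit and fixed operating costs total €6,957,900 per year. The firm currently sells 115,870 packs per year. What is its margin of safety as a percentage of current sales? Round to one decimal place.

52.6%

Unit CM = price − variable cost = €450.70 − €324.12 = €126.58. Break-even units = €6,957,900 ÷ €126.58 = 54,968.40; break-even revenue = 54,968.40 × €450.70 = €24,774,257.62.
Current sales = 115,870 × €450.70 = €52,222,609.00.
Margin of safety = (€52,222,609.00 − €24,774,257.62) ÷ €52,222,609.00 = 52.6%.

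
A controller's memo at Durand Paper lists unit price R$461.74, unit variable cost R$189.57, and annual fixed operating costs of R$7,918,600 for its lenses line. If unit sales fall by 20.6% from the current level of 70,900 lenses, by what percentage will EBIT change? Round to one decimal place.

At 70,900 units, contribution = 70,900 × R$272.17 = R$19,296,853.00.
Operating income = contribution − fixed costs = R$19,296,853.00 − R$7,918,600 = R$11,378,253.00.
Degree of operating leverage = R$19,296,853.00 / R$11,378,253.00 = 1.6959.
So EBIT moves 1.6959 × (-20.6%) = -34.9%.

-34.9%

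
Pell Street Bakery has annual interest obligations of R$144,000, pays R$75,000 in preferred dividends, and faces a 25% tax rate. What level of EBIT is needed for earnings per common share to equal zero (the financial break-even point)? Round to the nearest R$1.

Preferred dividends are paid after tax, so their pre-tax equivalent is R$75,000 ÷ (1 − 0.25) = R$100,000.00.
EPS = 0 when EBIT covers interest plus the pre-tax preferred burden: R$144,000 + R$100,000.00 = R$244,000.00.

R$244,000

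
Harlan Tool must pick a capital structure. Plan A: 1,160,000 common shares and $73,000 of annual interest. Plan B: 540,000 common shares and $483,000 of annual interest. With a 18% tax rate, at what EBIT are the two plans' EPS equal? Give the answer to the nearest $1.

Set EPS_A = EPS_B: (EBIT − $73,000)(1 − 0.18) ÷ 1,160,000 = (EBIT − $483,000)(1 − 0.18) ÷ 540,000.
Cancelling (1 − t) and cross-multiplying: 540,000·(EBIT − 73,000) = 1,160,000·(EBIT − 483,000).
EBIT × (1,160,000 − 540,000) = 483,000 × 1,160,000 − 73,000 × 540,000 = 520,860,000,000, so EBIT = 520,860,000,000 ÷ 620,000 = 840,096.77.

$840,097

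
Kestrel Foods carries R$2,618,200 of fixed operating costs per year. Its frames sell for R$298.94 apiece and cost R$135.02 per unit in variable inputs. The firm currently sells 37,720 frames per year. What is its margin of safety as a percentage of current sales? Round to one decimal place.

57.7%

Each unit contributes R$298.94 − R$135.02 = R$163.92. Break-even units = R$2,618,200 ÷ R$163.92 = 15,972.43; break-even revenue = 15,972.43 × R$298.94 = R$4,774,796.90.
Actual sales revenue = 37,720 × R$298.94 = R$11,276,016.80.
Margin of safety = (R$11,276,016.80 − R$4,774,796.90) ÷ R$11,276,016.80 = 57.7%.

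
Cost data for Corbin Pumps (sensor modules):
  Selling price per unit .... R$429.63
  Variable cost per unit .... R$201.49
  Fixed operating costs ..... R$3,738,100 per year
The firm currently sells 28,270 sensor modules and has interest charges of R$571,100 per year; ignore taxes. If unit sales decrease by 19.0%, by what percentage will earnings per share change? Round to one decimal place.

-57.3%

At 28,270 units, contribution = 28,270 × R$228.14 = R$6,449,517.80.
EBIT = R$6,449,517.80 − R$3,738,100 = R$2,711,417.80.
After interest of R$571,100.00, pre-tax earnings = R$2,140,317.80.
DCL = total CM / (EBIT − I) = R$6,449,517.80 / R$2,140,317.80 = 3.0133.
%ΔEPS = DCL × %ΔSales = 3.0133 × -19.0% = -57.3%.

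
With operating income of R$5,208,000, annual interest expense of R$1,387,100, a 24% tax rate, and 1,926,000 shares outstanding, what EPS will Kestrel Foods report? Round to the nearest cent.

Pre-tax income = R$5,208,000 − R$1,387,100.00 = R$3,820,900.00.
Net income = R$3,820,900.00 × (1 − 0.24) = R$2,903,884.00.
EPS = R$2,903,884.00 ÷ 1,926,000 = R$1.51.

R$1.51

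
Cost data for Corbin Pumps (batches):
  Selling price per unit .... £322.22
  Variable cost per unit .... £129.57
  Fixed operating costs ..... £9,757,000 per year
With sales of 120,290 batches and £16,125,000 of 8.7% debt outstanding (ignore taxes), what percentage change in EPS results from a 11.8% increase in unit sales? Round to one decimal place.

At 120,290 units, contribution = 120,290 × £192.65 = £23,173,868.50.
EBIT = £23,173,868.50 − £9,757,000 = £13,416,868.50.
Interest = £1,402,875.00, so EBIT − I = £12,013,993.50.
Degree of combined leverage = contribution ÷ (EBIT − I) = £23,173,868.50 ÷ £12,013,993.50 = 1.9289.
EPS therefore changes by 1.9289 × (+11.8%) = +22.8%.

+22.8%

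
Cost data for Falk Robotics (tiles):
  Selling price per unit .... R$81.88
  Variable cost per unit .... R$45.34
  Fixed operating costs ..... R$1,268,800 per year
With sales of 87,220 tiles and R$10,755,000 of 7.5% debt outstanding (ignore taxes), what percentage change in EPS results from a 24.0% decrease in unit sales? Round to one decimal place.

-68.8%

At 87,220 units, contribution = 87,220 × R$36.54 = R$3,187,018.80.
Operating income = contribution − fixed costs = R$3,187,018.80 − R$1,268,800 = R$1,918,218.80.
After interest of R$806,625.00, pre-tax earnings = R$1,111,593.80.
DCL = total CM / (EBIT − I) = R$3,187,018.80 / R$1,111,593.80 = 2.8671.
EPS therefore changes by 2.8671 × (-24.0%) = -68.8%.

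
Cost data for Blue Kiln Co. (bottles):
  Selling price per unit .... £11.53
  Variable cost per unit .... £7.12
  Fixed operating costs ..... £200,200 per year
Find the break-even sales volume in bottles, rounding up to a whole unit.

Each unit contributes £11.53 − £7.12 = £4.41.
Break-even Q = £200,200 / £4.41 = 45,396.83 → 45,397 bottles.

45,397 bottles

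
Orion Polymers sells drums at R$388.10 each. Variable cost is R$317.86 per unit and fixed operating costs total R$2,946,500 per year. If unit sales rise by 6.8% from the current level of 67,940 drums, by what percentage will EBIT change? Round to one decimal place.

+17.8%

Total contribution margin = 67,940 × R$70.24 = R$4,772,105.60.
Operating income = contribution − fixed costs = R$4,772,105.60 − R$2,946,500 = R$1,825,605.60.
Degree of operating leverage = R$4,772,105.60 / R$1,825,605.60 = 2.6140.
%ΔEBIT = DOL × %ΔSales = 2.6140 × +6.8% = +17.8%.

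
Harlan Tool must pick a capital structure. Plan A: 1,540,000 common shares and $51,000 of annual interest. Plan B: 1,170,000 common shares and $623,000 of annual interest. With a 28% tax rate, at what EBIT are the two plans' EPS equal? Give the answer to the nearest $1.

Set EPS_A = EPS_B: (EBIT − $51,000)(1 − 0.28) ÷ 1,540,000 = (EBIT − $623,000)(1 − 0.28) ÷ 1,170,000.
Cancelling (1 − t) and cross-multiplying: 1,170,000·(EBIT − 51,000) = 1,540,000·(EBIT − 623,000).
Solving, EBIT = (623,000·1,540,000 − 51,000·1,170,000) / (1,540,000 − 1,170,000) = 899,750,000,000 / 370,000 = 2,431,756.76.

$2,431,757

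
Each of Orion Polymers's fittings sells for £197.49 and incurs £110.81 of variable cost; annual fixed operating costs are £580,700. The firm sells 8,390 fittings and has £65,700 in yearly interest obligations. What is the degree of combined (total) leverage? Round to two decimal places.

Total contribution margin = 8,390 × £86.68 = £727,245.20.
Subtracting fixed costs: EBIT = £727,245.20 − £580,700 = £146,545.20. Interest = £65,700.00.
DOL = £727,245.20 ÷ £146,545.20 = 4.9626; DFL = £146,545.20 ÷ £80,845.20 = 1.8127.
DCL = DOL × DFL = 4.9626 × 1.8127 = 8.9957.

9.00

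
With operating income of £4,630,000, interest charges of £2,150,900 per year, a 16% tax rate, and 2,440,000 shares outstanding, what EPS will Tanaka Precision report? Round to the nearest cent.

Interest = £2,150,900.00, so EBT = £4,630,000 − £2,150,900.00 = £2,479,100.00.
Net income = £2,479,100.00 × (1 − 0.16) = £2,082,444.00.
EPS = £2,082,444.00 ÷ 2,440,000 = £0.85.

£0.85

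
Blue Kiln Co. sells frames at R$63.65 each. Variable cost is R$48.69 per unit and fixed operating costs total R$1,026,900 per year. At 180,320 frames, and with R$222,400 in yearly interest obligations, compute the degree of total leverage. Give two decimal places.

Total contribution margin = 180,320 × R$14.96 = R$2,697,587.20.
Operating income = contribution − fixed costs = R$2,697,587.20 − R$1,026,900 = R$1,670,687.20. Interest = R$222,400.00.
DOL = R$2,697,587.20 ÷ R$1,670,687.20 = 1.6147; DFL = R$1,670,687.20 ÷ R$1,448,287.20 = 1.1536.
DCL = DOL × DFL = 1.6147 × 1.1536 = 1.8627.

1.86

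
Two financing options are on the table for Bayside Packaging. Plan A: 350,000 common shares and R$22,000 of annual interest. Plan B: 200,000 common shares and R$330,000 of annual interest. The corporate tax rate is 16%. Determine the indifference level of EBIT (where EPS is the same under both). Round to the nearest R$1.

R$740,667

At indifference, (EBIT − 22,000)(1 − t)/350,000 = (EBIT − 330,000)(1 − t)/200,000.
Cancelling (1 − t) and cross-multiplying: 200,000·(EBIT − 22,000) = 350,000·(EBIT − 330,000).
EBIT × (350,000 − 200,000) = 330,000 × 350,000 − 22,000 × 200,000 = 111,100,000,000, so EBIT = 111,100,000,000 ÷ 150,000 = 740,666.67.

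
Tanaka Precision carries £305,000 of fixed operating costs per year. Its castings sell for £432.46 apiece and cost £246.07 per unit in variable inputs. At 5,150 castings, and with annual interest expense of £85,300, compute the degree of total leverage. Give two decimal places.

1.69

At 5,150 units, contribution = 5,150 × £186.39 = £959,908.50.
Operating income = contribution − fixed costs = £959,908.50 − £305,000 = £654,908.50. Interest = £85,300.00, so EBIT − I = £569,608.50.
DCL = contribution ÷ (EBIT − I) = £959,908.50 ÷ £569,608.50 = 1.6852.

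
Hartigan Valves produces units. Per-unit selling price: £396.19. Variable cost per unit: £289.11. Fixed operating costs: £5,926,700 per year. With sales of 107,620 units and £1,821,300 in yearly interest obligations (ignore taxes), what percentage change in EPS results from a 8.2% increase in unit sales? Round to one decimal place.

+25.0%

At 107,620 units, contribution = 107,620 × £107.08 = £11,523,949.60.
Operating income = contribution − fixed costs = £11,523,949.60 − £5,926,700 = £5,597,249.60.
Interest = £1,821,300.00, so EBIT − I = £3,775,949.60.
DCL = total CM / (EBIT − I) = £11,523,949.60 / £3,775,949.60 = 3.0519.
%ΔEPS = DCL × %ΔSales = 3.0519 × +8.2% = +25.0%.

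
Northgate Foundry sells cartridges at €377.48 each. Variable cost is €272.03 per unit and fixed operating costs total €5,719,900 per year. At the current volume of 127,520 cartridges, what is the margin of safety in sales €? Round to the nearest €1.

€27,660,689

Unit CM = price − variable cost = €377.48 − €272.03 = €105.45. Break-even units = €5,719,900 ÷ €105.45 = 54,242.77; break-even revenue = 54,242.77 × €377.48 = €20,475,560.47.
Current sales = 127,520 × €377.48 = €48,136,249.60.
Margin of safety = €48,136,249.60 − €20,475,560.47 = €27,660,689.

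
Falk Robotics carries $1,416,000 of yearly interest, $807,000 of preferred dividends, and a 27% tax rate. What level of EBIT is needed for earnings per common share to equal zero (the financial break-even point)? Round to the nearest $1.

$2,521,479

Preferred dividends are paid after tax, so their pre-tax equivalent is $807,000 ÷ (1 − 0.27) = $1,105,479.45.
Financial break-even EBIT = interest + D_p ÷ (1 − t) = $1,416,000 + $1,105,479.45 = $2,521,479.45.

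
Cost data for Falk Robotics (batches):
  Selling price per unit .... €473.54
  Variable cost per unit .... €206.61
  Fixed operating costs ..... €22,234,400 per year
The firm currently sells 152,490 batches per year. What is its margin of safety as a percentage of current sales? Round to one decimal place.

Unit CM = price − variable cost = €473.54 − €206.61 = €266.93. Break-even units = €22,234,400 ÷ €266.93 = 83,296.74; break-even revenue = 83,296.74 × €473.54 = €39,444,340.37.
Actual sales revenue = 152,490 × €473.54 = €72,210,114.60.
Margin of safety = (€72,210,114.60 − €39,444,340.37) ÷ €72,210,114.60 = 45.4%.

45.4%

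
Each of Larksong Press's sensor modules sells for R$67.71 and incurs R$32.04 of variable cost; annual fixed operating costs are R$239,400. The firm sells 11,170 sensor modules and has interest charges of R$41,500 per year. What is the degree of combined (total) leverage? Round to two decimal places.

3.39

Contribution at this volume is 11,170 × R$35.67 = R$398,433.90.
EBIT = R$398,433.90 − R$239,400 = R$159,033.90. Interest = R$41,500.00, so EBIT − I = R$117,533.90.
DCL = contribution ÷ (EBIT − I) = R$398,433.90 ÷ R$117,533.90 = 3.3899.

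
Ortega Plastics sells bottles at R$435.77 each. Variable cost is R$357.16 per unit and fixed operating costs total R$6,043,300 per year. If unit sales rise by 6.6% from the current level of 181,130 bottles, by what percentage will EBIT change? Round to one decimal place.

Contribution at this volume is 181,130 × R$78.61 = R$14,238,629.30.
Subtracting fixed costs: EBIT = R$14,238,629.30 − R$6,043,300 = R$8,195,329.30.
So DOL = total CM / EBIT = R$14,238,629.30 / R$8,195,329.30 = 1.7374.
%ΔEBIT = DOL × %ΔSales = 1.7374 × +6.6% = +11.5%.

+11.5%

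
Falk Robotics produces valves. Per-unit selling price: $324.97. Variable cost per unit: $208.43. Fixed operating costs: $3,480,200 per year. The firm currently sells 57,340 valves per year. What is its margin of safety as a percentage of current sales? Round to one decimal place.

47.9%

Contribution margin per unit = $324.97 − $208.43 = $116.54. Break-even units = $3,480,200 ÷ $116.54 = 29,862.71; break-even revenue = 29,862.71 × $324.97 = $9,704,484.25.
Actual sales revenue = 57,340 × $324.97 = $18,633,779.80.
Margin of safety = ($18,633,779.80 − $9,704,484.25) ÷ $18,633,779.80 = 47.9%.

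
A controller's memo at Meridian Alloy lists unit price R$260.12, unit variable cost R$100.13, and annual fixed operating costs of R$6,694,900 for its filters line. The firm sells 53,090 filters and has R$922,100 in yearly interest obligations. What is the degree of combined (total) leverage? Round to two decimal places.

9.69

Total contribution margin = 53,090 × R$159.99 = R$8,493,869.10.
EBIT = R$8,493,869.10 − R$6,694,900 = R$1,798,969.10. Interest = R$922,100.00, so EBIT − I = R$876,869.10.
Degree of total leverage = total CM / (EBIT − interest) = R$8,493,869.10 / R$876,869.10 = 9.6866.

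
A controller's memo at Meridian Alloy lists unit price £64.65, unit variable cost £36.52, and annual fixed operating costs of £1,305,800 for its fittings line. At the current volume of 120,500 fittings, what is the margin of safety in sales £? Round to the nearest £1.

£4,789,260

Contribution margin per unit = £64.65 − £36.52 = £28.13. Break-even units = £1,305,800 ÷ £28.13 = 46,420.19; break-even revenue = 46,420.19 × £64.65 = £3,001,065.41.
Actual sales revenue = 120,500 × £64.65 = £7,790,325.00.
Margin of safety = £7,790,325.00 − £3,001,065.41 = £4,789,260.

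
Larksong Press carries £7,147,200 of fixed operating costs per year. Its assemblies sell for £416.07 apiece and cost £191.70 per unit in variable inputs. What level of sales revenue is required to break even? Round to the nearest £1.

£13,253,713

Contribution margin per unit = £416.07 − £191.70 = £224.37, a CM ratio of £224.37 ÷ £416.07 = 0.5393.
Break-even revenue = fixed costs × price ÷ CM = £7,147,200 × £416.07 ÷ £224.37 = £13,253,713.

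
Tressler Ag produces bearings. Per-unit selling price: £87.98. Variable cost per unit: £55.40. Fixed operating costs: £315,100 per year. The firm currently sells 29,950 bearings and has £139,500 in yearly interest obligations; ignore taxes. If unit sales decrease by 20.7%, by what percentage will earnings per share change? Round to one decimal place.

-38.8%

Total contribution margin = 29,950 × £32.58 = £975,771.00.
EBIT = £975,771.00 − £315,100 = £660,671.00.
Interest = £139,500.00, so EBIT − I = £521,171.00.
DCL = total CM / (EBIT − I) = £975,771.00 / £521,171.00 = 1.8723.
%ΔEPS = DCL × %ΔSales = 1.8723 × -20.7% = -38.8%.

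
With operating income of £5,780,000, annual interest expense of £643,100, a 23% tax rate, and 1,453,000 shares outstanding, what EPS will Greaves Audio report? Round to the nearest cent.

Interest = £643,100.00, so EBT = £5,780,000 − £643,100.00 = £5,136,900.00.
After tax at 23%: net income = £5,136,900.00 × 0.77 = £3,955,413.00.
EPS = £3,955,413.00 ÷ 1,453,000 = £2.72.

£2.72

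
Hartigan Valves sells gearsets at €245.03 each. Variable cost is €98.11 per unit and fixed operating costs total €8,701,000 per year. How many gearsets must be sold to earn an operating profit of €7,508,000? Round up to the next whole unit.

Contribution margin per unit = €245.03 − €98.11 = €146.92.
Required volume = (fixed costs + target profit) ÷ CM = (€8,701,000 + €7,508,000) ÷ €146.92 = 110,325.35, so 110,326 gearsets.

110,326 gearsets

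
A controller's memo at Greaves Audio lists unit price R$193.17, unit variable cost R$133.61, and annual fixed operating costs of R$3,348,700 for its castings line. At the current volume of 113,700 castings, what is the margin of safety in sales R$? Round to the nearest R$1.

Each unit contributes R$193.17 − R$133.61 = R$59.56. Break-even units = R$3,348,700 ÷ R$59.56 = 56,223.98; break-even revenue = 56,223.98 × R$193.17 = R$10,860,785.41.
Current sales = 113,700 × R$193.17 = R$21,963,429.00.
Margin of safety = R$21,963,429.00 − R$10,860,785.41 = R$11,102,644.

R$11,102,644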